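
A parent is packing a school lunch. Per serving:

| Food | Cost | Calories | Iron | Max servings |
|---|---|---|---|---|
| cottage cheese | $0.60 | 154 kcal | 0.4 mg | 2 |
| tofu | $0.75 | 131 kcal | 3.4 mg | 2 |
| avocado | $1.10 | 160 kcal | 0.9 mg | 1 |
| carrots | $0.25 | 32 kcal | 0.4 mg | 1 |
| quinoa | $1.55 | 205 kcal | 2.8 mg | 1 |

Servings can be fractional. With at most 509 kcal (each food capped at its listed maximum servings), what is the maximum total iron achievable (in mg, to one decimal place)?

10.1 mg

Iron per kcal: tofu 0.02595, quinoa 0.01366, carrots 0.0125, avocado 0.005625, cottage cheese 0.002597.
Take 2 servings of tofu: uses 262 kcal, +6.8 mg iron (running total 6.8 mg).
Take 1 serving of quinoa: uses 205 kcal, +2.8 mg iron (running total 9.6 mg).
Take 1 serving of carrots: uses 32 kcal, +0.4 mg iron (running total 10.0 mg).
Take 0.0625 servings of avocado: uses 10 kcal, +0.1 mg iron (running total 10.1 mg).
Greedy by best ratio exhausts the calories allowance optimally: 10.1 mg.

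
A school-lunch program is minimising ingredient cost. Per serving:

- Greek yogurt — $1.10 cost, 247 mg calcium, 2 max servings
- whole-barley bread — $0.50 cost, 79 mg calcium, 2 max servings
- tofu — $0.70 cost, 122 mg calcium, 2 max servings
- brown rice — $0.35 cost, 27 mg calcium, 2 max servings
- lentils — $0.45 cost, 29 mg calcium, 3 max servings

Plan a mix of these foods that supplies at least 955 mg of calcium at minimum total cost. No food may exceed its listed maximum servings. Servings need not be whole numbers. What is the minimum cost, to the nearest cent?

Cost per mg of calcium: Greek yogurt $0.0045, tofu $0.0057, whole-barley bread $0.0063, brown rice $0.0130, lentils $0.0155.
Take 2 servings of Greek yogurt: +494.0 mg calcium for $2.20 (total $2.20, still need 461.0 mg).
Take 2 servings of tofu: +244.0 mg calcium for $1.40 (total $3.60, still need 217.0 mg).
Take 2 servings of whole-barley bread: +158.0 mg calcium for $1.00 (total $4.60, still need 59.0 mg).
Take 2 servings of brown rice: +54.0 mg calcium for $0.70 (total $5.30, still need 5.0 mg).
Take 0.1724 servings of lentils: +5.0 mg calcium for $0.08 (total $5.38, still need 0.0 mg).
Filling from the cheapest source first is optimal under one linear minimum: $5.38.

$5.38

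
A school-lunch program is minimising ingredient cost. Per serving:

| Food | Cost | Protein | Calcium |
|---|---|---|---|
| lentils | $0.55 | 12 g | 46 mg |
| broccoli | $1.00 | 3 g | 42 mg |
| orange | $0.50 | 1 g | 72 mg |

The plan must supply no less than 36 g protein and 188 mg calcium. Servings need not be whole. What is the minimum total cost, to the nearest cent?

$1.98

This is a tiny linear program; its minimum lies at a vertex of the feasible set. List the vertices and price them.
lentils only: max(36/12, 188/46) = 4.087 servings → $2.25.
broccoli only: max(36/3, 188/42) = 12 servings → $12.00.
orange only: max(36/1, 188/72) = 36 servings → $18.00.
lentils + broccoli with both tight: 2.59 servings and 1.639 servings → $3.06.
lentils + orange with both tight: 2.939 servings and 0.7335 servings → $1.98.
broccoli + orange with both targets exact would need a negative amount; discard.
The minimum over all feasible corners is $1.98.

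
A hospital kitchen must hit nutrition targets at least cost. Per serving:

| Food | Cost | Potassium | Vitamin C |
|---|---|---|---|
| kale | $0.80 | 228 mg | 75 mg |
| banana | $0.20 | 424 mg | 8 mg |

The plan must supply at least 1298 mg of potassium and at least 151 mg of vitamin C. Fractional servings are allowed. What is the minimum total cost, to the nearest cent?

$1.85

Compare the cost at each extreme point of the feasible region.
kale only: max(1298/228, 151/75) = 5.693 servings → $4.55.
banana only: max(1298/424, 151/8) = 18.88 servings → $3.77.
kale + banana with both tight: 1.789 servings and 2.099 servings → $1.85.
The minimum over all feasible corners is $1.85.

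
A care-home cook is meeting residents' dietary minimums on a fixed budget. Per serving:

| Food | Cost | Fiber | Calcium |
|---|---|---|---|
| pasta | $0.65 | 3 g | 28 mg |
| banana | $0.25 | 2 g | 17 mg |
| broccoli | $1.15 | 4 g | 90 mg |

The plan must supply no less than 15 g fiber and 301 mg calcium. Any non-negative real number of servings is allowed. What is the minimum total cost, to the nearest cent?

$3.89

The cheapest plan sits at a corner of the feasible region — with two constraints it uses at most two foods.
pasta only: max(15/3, 301/28) = 10.75 servings → $6.99.
banana only: max(15/2, 301/17) = 17.71 servings → $4.43.
broccoli only: max(15/4, 301/90) = 3.75 servings → $4.31.
pasta + banana with both targets exact would need a negative amount; discard.
pasta + broccoli with both tight: 0.9241 servings and 3.057 servings → $4.12.
banana + broccoli with both tight: 1.304 servings and 3.098 servings → $3.89.
The minimum over all feasible corners is $3.89.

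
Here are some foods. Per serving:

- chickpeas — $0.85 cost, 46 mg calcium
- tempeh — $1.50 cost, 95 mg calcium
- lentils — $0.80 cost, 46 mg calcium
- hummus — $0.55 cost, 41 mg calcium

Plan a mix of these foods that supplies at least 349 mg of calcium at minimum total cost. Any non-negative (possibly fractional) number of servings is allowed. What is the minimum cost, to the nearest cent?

Cost per mg of calcium: hummus $0.0134, tempeh $0.0158, lentils $0.0174, chickpeas $0.0185.
With no serving limits, use only hummus: 349 mg / 41 mg = 8.512 servings × $0.55 = $4.68.

$4.68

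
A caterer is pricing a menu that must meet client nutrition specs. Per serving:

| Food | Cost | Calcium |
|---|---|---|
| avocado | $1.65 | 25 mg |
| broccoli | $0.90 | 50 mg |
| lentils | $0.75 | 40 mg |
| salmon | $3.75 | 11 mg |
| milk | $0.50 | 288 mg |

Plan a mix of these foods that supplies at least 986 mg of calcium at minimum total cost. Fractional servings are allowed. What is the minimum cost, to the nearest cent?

Cost per mg of calcium: milk $0.0017, broccoli $0.0180, lentils $0.0187, avocado $0.0660, salmon $0.3409.
With no serving limits, use only milk: 986 mg / 288 mg = 3.424 servings × $0.50 = $1.71.

$1.71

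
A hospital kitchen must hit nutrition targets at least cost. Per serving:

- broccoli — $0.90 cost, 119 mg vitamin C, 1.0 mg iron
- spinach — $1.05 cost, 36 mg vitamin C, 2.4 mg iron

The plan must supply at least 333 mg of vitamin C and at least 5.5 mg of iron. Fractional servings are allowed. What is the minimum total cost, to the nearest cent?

With two linear requirements the optimum uses one or two foods; enumerate the corners.
broccoli only: max(333/119, 5.5/1.0) = 5.5 servings → $4.95.
spinach only: max(333/36, 5.5/2.4) = 9.25 servings → $9.71.
broccoli + spinach with both tight: 2.409 servings and 1.288 servings → $3.52.
Cheapest feasible corner: $3.52.

$3.52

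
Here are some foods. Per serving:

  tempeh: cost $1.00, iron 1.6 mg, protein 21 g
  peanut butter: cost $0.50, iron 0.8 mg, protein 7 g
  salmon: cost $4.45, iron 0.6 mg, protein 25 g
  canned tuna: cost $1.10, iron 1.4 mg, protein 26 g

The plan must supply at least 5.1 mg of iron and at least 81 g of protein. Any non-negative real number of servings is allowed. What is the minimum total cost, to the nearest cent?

At the optimum either one food covers both requirements or two foods hit both targets exactly; no other combination can be cheaper.
tempeh only: max(5.1/1.6, 81/21) = 3.857 servings → $3.86.
peanut butter only: max(5.1/0.8, 81/7) = 11.57 servings → $5.79.
salmon only: max(5.1/0.6, 81/25) = 8.5 servings → $37.83.
canned tuna only: max(5.1/1.4, 81/26) = 3.643 servings → $4.01.
tempeh + peanut butter with both targets exact would need a negative amount; discard.
tempeh + salmon with both tight: 2.88 servings and 0.8212 servings → $6.53.
tempeh + canned tuna with both tight: 1.574 servings and 1.844 servings → $3.60.
peanut butter + salmon with both tight: 4.994 servings and 1.842 servings → $10.69.
peanut butter + canned tuna with both tight: 1.745 servings and 2.645 servings → $3.78.
salmon + canned tuna: intersection lies outside the first quadrant.
Cheapest feasible corner: $3.60.

$3.60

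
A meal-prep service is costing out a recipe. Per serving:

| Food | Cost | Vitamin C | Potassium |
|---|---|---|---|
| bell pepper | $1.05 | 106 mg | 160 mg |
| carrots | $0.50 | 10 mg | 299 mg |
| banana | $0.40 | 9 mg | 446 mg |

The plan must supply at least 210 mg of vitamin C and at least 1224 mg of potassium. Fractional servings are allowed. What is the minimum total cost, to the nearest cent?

Minimising a linear cost over {vitamin C ≥ 210, potassium ≥ 1224, servings ≥ 0} — the optimum is at a vertex, using one or two foods.
bell pepper only: max(210/106, 1224/160) = 7.65 servings → $8.03.
carrots only: max(210/10, 1224/299) = 21 servings → $10.50.
banana only: max(210/9, 1224/446) = 23.33 servings → $9.33.
bell pepper + carrots with both tight: 1.68 servings and 3.195 servings → $3.36.
bell pepper + banana with both tight: 1.803 servings and 2.098 servings → $2.73.
carrots + banana: the both-tight solution has a negative serving — not a feasible corner.
So the least-cost plan costs $2.73.

$2.73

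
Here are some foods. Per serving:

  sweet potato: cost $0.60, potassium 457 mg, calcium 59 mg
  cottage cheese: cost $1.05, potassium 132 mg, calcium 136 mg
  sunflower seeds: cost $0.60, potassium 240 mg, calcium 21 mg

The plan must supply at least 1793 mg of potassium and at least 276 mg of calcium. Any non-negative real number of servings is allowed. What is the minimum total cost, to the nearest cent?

$2.68

Check every corner: each single food scaled to meet both minima, and each pair solved so both constraints bind.
sweet potato only: max(1793/457, 276/59) = 4.678 servings → $2.81.
cottage cheese only: max(1793/132, 276/136) = 13.58 servings → $14.26.
sunflower seeds only: max(1793/240, 276/21) = 13.14 servings → $7.89.
sweet potato + cottage cheese with both tight: 3.815 servings and 0.3742 servings → $2.68.
sweet potato + sunflower seeds: the both-tight solution has a negative serving — not a feasible corner.
cottage cheese + sunflower seeds with both tight: 0.9571 servings and 6.944 servings → $5.17.
The minimum over all feasible corners is $2.68.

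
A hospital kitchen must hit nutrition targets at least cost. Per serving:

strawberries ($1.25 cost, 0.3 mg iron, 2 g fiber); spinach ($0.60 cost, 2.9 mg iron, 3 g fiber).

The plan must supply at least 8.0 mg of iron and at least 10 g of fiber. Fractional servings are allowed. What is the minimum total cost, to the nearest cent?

$2.00

Minimising a linear cost over {iron ≥ 8.0, fiber ≥ 10, servings ≥ 0} — the optimum is at a vertex, using one or two foods.
strawberries only: max(8.0/0.3, 10/2) = 26.67 servings → $33.33.
spinach only: max(8.0/2.9, 10/3) = 3.333 servings → $2.00.
strawberries + spinach with both tight: 1.02 servings and 2.653 servings → $2.87.
So the least-cost plan costs $2.00.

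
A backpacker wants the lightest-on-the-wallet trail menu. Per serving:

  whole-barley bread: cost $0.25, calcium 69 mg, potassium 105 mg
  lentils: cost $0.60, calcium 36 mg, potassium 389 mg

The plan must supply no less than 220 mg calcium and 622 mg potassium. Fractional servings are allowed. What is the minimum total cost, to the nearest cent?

At the optimum either one food covers both requirements or two foods hit both targets exactly; no other combination can be cheaper.
whole-barley bread only: max(220/69, 622/105) = 5.924 servings → $1.48.
lentils only: max(220/36, 622/389) = 6.111 servings → $3.67.
whole-barley bread + lentils with both tight: 2.74 servings and 0.8594 servings → $1.20.
Cheapest feasible corner: $1.20.

$1.20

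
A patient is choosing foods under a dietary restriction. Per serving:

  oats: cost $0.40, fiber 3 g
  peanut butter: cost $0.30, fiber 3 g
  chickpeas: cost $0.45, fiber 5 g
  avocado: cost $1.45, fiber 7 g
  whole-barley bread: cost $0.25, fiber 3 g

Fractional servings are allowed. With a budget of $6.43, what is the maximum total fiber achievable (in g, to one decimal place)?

77.2 g

Fiber per dollar: whole-barley bread 12, chickpeas 11.11, peanut butter 10, oats 7.5, avocado 4.828.
With no serving limits, spend the whole cost allowance on whole-barley bread: $6.43 / $0.25 × 3 g = 77.2 g.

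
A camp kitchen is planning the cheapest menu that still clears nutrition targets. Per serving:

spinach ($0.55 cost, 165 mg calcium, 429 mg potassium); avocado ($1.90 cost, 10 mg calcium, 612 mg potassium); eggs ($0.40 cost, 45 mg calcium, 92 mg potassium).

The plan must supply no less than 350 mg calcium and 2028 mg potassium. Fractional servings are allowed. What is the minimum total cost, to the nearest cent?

Two binding constraints pin down two serving amounts, so the optimal mix uses at most two foods. The candidates are each food alone (scaled to the tighter of calcium/potassium) and each pair with both constraints tight.
spinach only: max(350/165, 2028/429) = 4.727 servings → $2.60.
avocado only: max(350/10, 2028/612) = 35 servings → $66.50.
eggs only: max(350/45, 2028/92) = 22.04 servings → $8.82.
spinach + avocado with both tight: 2.006 servings and 1.908 servings → $4.73.
spinach + eggs: the both-tight solution has a negative serving — not a feasible corner.
avocado + eggs with both tight: 2.219 servings and 7.285 servings → $7.13.
So the least-cost plan costs $2.60.

$2.60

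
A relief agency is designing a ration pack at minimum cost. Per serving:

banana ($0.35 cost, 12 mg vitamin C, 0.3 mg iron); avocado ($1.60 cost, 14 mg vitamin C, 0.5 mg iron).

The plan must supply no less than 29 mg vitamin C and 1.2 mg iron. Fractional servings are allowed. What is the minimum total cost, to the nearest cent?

$1.40

This is a tiny linear program; its minimum lies at a vertex of the feasible set. List the vertices and price them.
banana only: max(29/12, 1.2/0.3) = 4 servings → $1.40.
avocado only: max(29/14, 1.2/0.5) = 2.4 servings → $3.84.
banana + avocado: the both-tight solution has a negative serving — not a feasible corner.
Cheapest feasible corner: $1.40.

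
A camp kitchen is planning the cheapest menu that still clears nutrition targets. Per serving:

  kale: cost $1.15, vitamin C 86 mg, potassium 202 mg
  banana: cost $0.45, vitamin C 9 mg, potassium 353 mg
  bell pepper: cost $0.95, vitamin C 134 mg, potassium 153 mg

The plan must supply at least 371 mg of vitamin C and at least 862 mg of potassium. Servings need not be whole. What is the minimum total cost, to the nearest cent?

$3.12

With two linear requirements the optimum uses one or two foods; enumerate the corners.
kale only: max(371/86, 862/202) = 4.314 servings → $4.96.
banana only: max(371/9, 862/353) = 41.22 servings → $18.55.
bell pepper only: max(371/134, 862/153) = 5.634 servings → $5.35.
kale + banana with both targets exact would need a negative amount; discard.
kale + bell pepper with both tight: 4.223 servings and 0.05823 servings → $4.91.
banana + bell pepper with both tight: 1.279 servings and 2.683 servings → $3.12.
So the least-cost plan costs $3.12.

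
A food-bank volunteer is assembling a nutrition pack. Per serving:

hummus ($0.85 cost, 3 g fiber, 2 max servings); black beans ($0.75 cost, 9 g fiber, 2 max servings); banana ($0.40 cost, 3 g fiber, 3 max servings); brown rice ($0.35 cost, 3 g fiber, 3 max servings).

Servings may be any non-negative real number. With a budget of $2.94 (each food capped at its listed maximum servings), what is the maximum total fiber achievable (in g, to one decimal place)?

Fiber per dollar: black beans 12, brown rice 8.571, banana 7.5, hummus 3.529.
Take 2 servings of black beans: spends $1.50, +18.0 g fiber (running total 18.0 g).
Take 3 servings of brown rice: spends $1.05, +9.0 g fiber (running total 27.0 g).
Take 0.975 servings of banana: spends $0.39, +2.9 g fiber (running total 29.9 g).
Filling greedily by fiber-per-dollar is optimal for one linear limit, giving 29.9 g.

29.9 g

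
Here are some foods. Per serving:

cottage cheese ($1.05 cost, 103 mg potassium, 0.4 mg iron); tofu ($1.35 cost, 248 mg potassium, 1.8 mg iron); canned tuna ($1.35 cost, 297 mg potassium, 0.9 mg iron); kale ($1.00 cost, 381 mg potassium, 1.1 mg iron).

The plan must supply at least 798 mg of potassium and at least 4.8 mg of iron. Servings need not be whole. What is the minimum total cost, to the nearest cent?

$3.70

Check every corner: each single food scaled to meet both minima, and each pair solved so both constraints bind.
cottage cheese only: max(798/103, 4.8/0.4) = 12 servings → $12.60.
tofu only: max(798/248, 4.8/1.8) = 3.218 servings → $4.34.
canned tuna only: max(798/297, 4.8/0.9) = 5.333 servings → $7.20.
kale only: max(798/381, 4.8/1.1) = 4.364 servings → $4.36.
cottage cheese + tofu with both tight: 2.854 servings and 2.032 servings → $5.74.
cottage cheese + canned tuna with both targets exact would need a negative amount; discard.
cottage cheese + kale: intersection lies outside the first quadrant.
tofu + canned tuna with both tight: 2.272 servings and 0.79 servings → $4.13.
tofu + kale with both tight: 2.303 servings and 0.5956 servings → $3.70.
canned tuna + kale: intersection lies outside the first quadrant.
Cheapest feasible corner: $3.70.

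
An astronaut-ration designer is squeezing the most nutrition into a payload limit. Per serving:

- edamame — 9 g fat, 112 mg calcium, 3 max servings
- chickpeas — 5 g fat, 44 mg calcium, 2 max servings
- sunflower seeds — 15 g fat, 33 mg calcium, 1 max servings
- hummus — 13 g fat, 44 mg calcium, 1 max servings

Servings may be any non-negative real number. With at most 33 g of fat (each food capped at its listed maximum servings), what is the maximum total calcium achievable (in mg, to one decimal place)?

Calcium per g fat: edamame 12.44, chickpeas 8.8, hummus 3.385, sunflower seeds 2.2.
Take 3 servings of edamame: uses 27 g fat, +336.0 mg calcium (running total 336.0 mg).
Take 1.2 servings of chickpeas: uses 6 g fat, +52.8 mg calcium (running total 388.8 mg).
Filling greedily by calcium-per-g fat is optimal for one linear limit, giving 388.8 mg.

388.8 mg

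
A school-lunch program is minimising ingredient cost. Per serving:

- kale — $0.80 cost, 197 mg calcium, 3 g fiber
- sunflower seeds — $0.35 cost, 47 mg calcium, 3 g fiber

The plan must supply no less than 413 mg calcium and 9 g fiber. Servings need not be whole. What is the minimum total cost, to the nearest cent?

With two linear requirements the optimum uses one or two foods; enumerate the corners.
kale only: max(413/197, 9/3) = 3 servings → $2.40.
sunflower seeds only: max(413/47, 9/3) = 8.787 servings → $3.08.
kale + sunflower seeds with both tight: 1.813 servings and 1.187 servings → $1.87.
So the least-cost plan costs $1.87.

$1.87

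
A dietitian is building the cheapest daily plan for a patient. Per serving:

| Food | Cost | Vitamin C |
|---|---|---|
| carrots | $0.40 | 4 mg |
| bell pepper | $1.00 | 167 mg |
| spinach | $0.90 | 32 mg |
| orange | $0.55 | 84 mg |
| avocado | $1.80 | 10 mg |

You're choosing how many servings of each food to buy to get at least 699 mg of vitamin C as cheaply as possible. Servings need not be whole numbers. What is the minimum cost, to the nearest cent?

$4.19

Cost per mg of vitamin C: bell pepper $0.0060, orange $0.0065, spinach $0.0281, carrots $0.1000, avocado $0.1800.
With no serving limits, use only bell pepper: 699 mg / 167 mg = 4.186 servings × $1.00 = $4.19.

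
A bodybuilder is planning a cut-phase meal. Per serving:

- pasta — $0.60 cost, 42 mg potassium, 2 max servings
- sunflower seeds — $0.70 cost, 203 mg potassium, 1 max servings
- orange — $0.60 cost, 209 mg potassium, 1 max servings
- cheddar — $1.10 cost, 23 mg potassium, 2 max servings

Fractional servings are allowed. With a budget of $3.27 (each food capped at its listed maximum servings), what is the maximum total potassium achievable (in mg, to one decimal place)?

512.1 mg

Potassium per dollar: orange 348.3, sunflower seeds 290, pasta 70, cheddar 20.91.
Take 1 serving of orange: spends $0.60, +209.0 mg potassium (running total 209.0 mg).
Take 1 serving of sunflower seeds: spends $0.70, +203.0 mg potassium (running total 412.0 mg).
Take 2 servings of pasta: spends $1.20, +84.0 mg potassium (running total 496.0 mg).
Take 0.7 servings of cheddar: spends $0.77, +16.1 mg potassium (running total 512.1 mg).
Greedy by best ratio exhausts the cost allowance optimally: 512.1 mg.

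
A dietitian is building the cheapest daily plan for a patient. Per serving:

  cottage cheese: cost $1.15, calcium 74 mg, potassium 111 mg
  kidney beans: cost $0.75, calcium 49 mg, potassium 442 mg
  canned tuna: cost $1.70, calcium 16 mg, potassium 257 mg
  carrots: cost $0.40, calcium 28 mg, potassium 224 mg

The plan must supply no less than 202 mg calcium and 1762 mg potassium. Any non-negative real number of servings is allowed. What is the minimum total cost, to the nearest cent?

For a min-cost LP with two ≥-constraints, a basic feasible solution has at most two positive variables.
cottage cheese only: max(202/74, 1762/111) = 15.87 servings → $18.25.
kidney beans only: max(202/49, 1762/442) = 4.122 servings → $3.09.
canned tuna only: max(202/16, 1762/257) = 12.62 servings → $21.46.
carrots only: max(202/28, 1762/224) = 7.866 servings → $3.15.
cottage cheese + kidney beans with both tight: 0.108 servings and 3.959 servings → $3.09.
cottage cheese + canned tuna with both tight: 1.376 servings and 6.262 servings → $12.23.
cottage cheese + carrots: intersection lies outside the first quadrant.
kidney beans + canned tuna: the both-tight solution has a negative serving — not a feasible corner.
kidney beans + carrots with both tight: 2.92 servings and 2.104 servings → $3.03.
canned tuna + carrots with both tight: 1.132 servings and 6.568 servings → $4.55.
So the least-cost plan costs $3.03.

$3.03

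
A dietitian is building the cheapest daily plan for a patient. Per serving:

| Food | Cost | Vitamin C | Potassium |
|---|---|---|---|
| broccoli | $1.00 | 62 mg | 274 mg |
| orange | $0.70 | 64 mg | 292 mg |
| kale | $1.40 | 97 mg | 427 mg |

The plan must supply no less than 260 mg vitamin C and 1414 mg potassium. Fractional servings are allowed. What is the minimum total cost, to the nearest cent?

A basic optimal solution has at most two foods positive. Try each food alone and each pair with both targets met exactly.
broccoli only: max(260/62, 1414/274) = 5.161 servings → $5.16.
orange only: max(260/64, 1414/292) = 4.842 servings → $3.39.
kale only: max(260/97, 1414/427) = 3.311 servings → $4.64.
broccoli + orange: intersection lies outside the first quadrant.
broccoli + kale with both targets exact would need a negative amount; discard.
orange + kale with both targets exact would need a negative amount; discard.
The minimum over all feasible corners is $3.39.

$3.39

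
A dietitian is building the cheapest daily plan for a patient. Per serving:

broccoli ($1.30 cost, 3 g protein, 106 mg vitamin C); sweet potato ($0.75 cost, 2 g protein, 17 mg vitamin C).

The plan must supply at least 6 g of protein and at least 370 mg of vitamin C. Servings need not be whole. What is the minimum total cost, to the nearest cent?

Minimising a linear cost over {protein ≥ 6, vitamin C ≥ 370, servings ≥ 0} — the optimum is at a vertex, using one or two foods.
broccoli only: max(6/3, 370/106) = 3.491 servings → $4.54.
sweet potato only: max(6/2, 370/17) = 21.76 servings → $16.32.
broccoli + sweet potato: intersection lies outside the first quadrant.
So the least-cost plan costs $4.54.

$4.54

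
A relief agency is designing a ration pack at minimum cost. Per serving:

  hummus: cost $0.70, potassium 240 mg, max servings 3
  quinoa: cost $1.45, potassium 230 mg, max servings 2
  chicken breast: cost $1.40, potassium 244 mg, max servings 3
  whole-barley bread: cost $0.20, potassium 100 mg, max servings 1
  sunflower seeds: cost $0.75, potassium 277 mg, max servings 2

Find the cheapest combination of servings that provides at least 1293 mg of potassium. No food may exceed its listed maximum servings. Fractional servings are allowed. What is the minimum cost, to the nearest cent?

$3.56

Cost per mg of potassium: whole-barley bread $0.0020, sunflower seeds $0.0027, hummus $0.0029, chicken breast $0.0057, quinoa $0.0063.
Take 1 serving of whole-barley bread: +100.0 mg potassium for $0.20 (total $0.20, still need 1193.0 mg).
Take 2 servings of sunflower seeds: +554.0 mg potassium for $1.50 (total $1.70, still need 639.0 mg).
Take 2.663 servings of hummus: +639.0 mg potassium for $1.86 (total $3.56, still need 0.0 mg).
Greedy by cheapest-per-mg is optimal for a single linear constraint, so the minimum cost is $3.56.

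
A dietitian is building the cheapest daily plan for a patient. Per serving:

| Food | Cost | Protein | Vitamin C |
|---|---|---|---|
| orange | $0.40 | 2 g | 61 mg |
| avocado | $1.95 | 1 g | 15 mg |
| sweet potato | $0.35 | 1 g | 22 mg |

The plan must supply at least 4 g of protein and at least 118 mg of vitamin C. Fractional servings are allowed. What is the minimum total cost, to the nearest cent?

Check every corner: each single food scaled to meet both minima, and each pair solved so both constraints bind.
orange only: max(4/2, 118/61) = 2 servings → $0.80.
avocado only: max(4/1, 118/15) = 7.867 servings → $15.34.
sweet potato only: max(4/1, 118/22) = 5.364 servings → $1.88.
orange + avocado with both tight: 1.871 servings and 0.2581 servings → $1.25.
orange + sweet potato with both tight: 1.765 servings and 0.4706 servings → $0.87.
avocado + sweet potato with both targets exact would need a negative amount; discard.
Cheapest feasible corner: $0.80.

$0.80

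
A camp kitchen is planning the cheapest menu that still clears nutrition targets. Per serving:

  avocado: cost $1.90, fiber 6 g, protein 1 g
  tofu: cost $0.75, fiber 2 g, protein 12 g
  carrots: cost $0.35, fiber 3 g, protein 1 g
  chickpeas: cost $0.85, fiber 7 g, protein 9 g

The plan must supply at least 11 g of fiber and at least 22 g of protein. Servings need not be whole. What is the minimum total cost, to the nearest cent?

$1.76

A basic optimal solution has at most two foods positive. Try each food alone and each pair with both targets met exactly.
avocado only: max(11/6, 22/1) = 22 servings → $41.80.
tofu only: max(11/2, 22/12) = 5.5 servings → $4.12.
carrots only: max(11/3, 22/1) = 22 servings → $7.70.
chickpeas only: max(11/7, 22/9) = 2.444 servings → $2.08.
avocado + tofu with both tight: 1.257 servings and 1.729 servings → $3.69.
avocado + carrots with both targets exact would need a negative amount; discard.
avocado + chickpeas with both targets exact would need a negative amount; discard.
tofu + carrots with both tight: 1.618 servings and 2.588 servings → $2.12.
tofu + chickpeas with both tight: 0.8333 servings and 1.333 servings → $1.76.
carrots + chickpeas: intersection lies outside the first quadrant.
The minimum over all feasible corners is $1.76.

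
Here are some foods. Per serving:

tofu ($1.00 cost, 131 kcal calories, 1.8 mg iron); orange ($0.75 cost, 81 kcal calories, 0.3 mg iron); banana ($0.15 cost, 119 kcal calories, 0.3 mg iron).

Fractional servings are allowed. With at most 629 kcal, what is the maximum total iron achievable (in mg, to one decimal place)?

8.6 mg

Iron per kcal: tofu 0.01374, orange 0.003704, banana 0.002521.
With no serving limits, spend the whole calories allowance on tofu: 629 kcal / 131 kcal × 1.8 mg = 8.6 mg.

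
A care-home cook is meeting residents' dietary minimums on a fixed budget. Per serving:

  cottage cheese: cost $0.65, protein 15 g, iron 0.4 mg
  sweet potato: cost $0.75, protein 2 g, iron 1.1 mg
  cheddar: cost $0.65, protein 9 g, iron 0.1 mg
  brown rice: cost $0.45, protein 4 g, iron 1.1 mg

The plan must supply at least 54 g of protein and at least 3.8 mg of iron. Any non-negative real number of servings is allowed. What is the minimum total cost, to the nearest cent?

$3.00

The cheapest plan sits at a corner of the feasible region — with two constraints it uses at most two foods.
cottage cheese only: max(54/15, 3.8/0.4) = 9.5 servings → $6.17.
sweet potato only: max(54/2, 3.8/1.1) = 27 servings → $20.25.
cheddar only: max(54/9, 3.8/0.1) = 38 servings → $24.70.
brown rice only: max(54/4, 3.8/1.1) = 13.5 servings → $6.08.
cottage cheese + sweet potato with both tight: 3.299 servings and 2.255 servings → $3.84.
cottage cheese + cheddar: intersection lies outside the first quadrant.
cottage cheese + brown rice with both tight: 2.966 servings and 2.376 servings → $3.00.
sweet potato + cheddar with both tight: 2.969 servings and 5.34 servings → $5.70.
sweet potato + brown rice: the both-tight solution has a negative serving — not a feasible corner.
cheddar + brown rice with both tight: 4.653 servings and 3.032 servings → $4.39.
The minimum over all feasible corners is $3.00.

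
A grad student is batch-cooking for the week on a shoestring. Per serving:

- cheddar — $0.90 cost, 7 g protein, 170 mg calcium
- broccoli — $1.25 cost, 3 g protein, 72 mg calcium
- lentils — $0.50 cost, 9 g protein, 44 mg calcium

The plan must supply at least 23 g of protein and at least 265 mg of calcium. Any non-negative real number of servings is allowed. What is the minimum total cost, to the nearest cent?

$1.85

cheddar only: max(23/7, 265/170) = 3.286 servings → $2.96.
broccoli only: max(23/3, 265/72) = 7.667 servings → $9.58.
lentils only: max(23/9, 265/44) = 6.023 servings → $3.01.
cheddar + broccoli: intersection lies outside the first quadrant.
cheddar + lentils with both tight: 1.124 servings and 1.682 servings → $1.85.
broccoli + lentils with both tight: 2.661 servings and 1.669 servings → $4.16.
The minimum over all feasible corners is $1.85.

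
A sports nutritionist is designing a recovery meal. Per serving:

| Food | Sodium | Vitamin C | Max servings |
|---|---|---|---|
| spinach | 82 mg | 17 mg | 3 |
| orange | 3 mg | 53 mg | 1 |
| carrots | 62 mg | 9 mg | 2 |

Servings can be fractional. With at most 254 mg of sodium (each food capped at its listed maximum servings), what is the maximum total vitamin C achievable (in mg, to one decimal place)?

Vitamin C per mg sodium: orange 17.67, spinach 0.2073, carrots 0.1452.
Take 1 serving of orange: uses 3 mg sodium, +53.0 mg vitamin C (running total 53.0 mg).
Take 3 servings of spinach: uses 246 mg sodium, +51.0 mg vitamin C (running total 104.0 mg).
Take 0.08065 servings of carrots: uses 5 mg sodium, +0.7 mg vitamin C (running total 104.7 mg).
Filling greedily by vitamin C-per-mg sodium is optimal for one linear limit, giving 104.7 mg.

104.7 mg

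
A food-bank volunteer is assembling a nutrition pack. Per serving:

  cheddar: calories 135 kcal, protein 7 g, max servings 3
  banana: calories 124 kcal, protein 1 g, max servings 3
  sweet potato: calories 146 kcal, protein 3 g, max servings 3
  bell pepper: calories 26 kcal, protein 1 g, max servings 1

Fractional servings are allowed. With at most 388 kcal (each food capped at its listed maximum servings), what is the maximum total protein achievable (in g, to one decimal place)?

20.1 g

Protein per kcal: cheddar 0.05185, bell pepper 0.03846, sweet potato 0.02055, banana 0.008065.
Take 2.874 servings of cheddar: uses 388 kcal, +20.1 g protein (running total 20.1 g).
Greedy by best ratio exhausts the calories allowance optimally: 20.1 g.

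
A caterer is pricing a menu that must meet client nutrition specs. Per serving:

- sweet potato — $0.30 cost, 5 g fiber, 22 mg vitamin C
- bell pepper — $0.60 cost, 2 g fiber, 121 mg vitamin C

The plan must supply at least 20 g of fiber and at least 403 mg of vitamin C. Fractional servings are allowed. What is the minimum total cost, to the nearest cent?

$2.55

sweet potato only: max(20/5, 403/22) = 18.32 servings → $5.50.
bell pepper only: max(20/2, 403/121) = 10 servings → $6.00.
sweet potato + bell pepper with both tight: 2.877 servings and 2.807 servings → $2.55.
So the least-cost plan costs $2.55.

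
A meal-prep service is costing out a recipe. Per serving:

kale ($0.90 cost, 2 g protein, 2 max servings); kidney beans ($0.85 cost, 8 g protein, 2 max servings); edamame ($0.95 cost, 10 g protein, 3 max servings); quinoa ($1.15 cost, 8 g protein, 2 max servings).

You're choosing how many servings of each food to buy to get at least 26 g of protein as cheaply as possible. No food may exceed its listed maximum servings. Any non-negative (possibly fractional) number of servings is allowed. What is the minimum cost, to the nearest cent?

Cost per g of protein: edamame $0.0950, kidney beans $0.1062, quinoa $0.1437, kale $0.4500.
Take 2.6 servings of edamame: +26.0 g protein for $2.47 (total $2.47, still need 0.0 g).
Filling from the cheapest source first is optimal under one linear minimum: $2.47.

$2.47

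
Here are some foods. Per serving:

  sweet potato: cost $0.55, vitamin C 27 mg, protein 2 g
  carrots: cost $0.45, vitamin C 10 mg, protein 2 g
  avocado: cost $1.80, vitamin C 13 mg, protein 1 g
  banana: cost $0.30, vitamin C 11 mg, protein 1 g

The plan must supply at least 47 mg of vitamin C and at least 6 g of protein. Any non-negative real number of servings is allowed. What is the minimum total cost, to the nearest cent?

$1.45

An LP optimum is at a vertex; with two nutrient constraints at most two foods are used. Check each candidate.
sweet potato only: max(47/27, 6/2) = 3 servings → $1.65.
carrots only: max(47/10, 6/2) = 4.7 servings → $2.12.
avocado only: max(47/13, 6/1) = 6 servings → $10.80.
banana only: max(47/11, 6/1) = 6 servings → $1.80.
sweet potato + carrots with both tight: 1 serving and 2 servings → $1.45.
sweet potato + avocado: the both-tight solution has a negative serving — not a feasible corner.
sweet potato + banana: the both-tight solution has a negative serving — not a feasible corner.
carrots + avocado with both tight: 1.938 servings and 2.125 servings → $4.70.
carrots + banana with both tight: 1.583 servings and 2.833 servings → $1.56.
avocado + banana: intersection lies outside the first quadrant.
The minimum over all feasible corners is $1.45.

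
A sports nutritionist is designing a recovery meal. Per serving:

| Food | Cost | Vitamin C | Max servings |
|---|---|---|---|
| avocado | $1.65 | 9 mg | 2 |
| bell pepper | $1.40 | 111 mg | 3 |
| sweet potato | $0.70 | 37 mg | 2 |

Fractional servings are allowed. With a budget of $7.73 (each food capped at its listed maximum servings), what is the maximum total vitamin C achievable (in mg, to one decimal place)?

418.6 mg

Vitamin C per dollar: bell pepper 79.29, sweet potato 52.86, avocado 5.455.
Take 3 servings of bell pepper: spends $4.20, +333.0 mg vitamin C (running total 333.0 mg).
Take 2 servings of sweet potato: spends $1.40, +74.0 mg vitamin C (running total 407.0 mg).
Take 1.291 servings of avocado: spends $2.13, +11.6 mg vitamin C (running total 418.6 mg).
Filling greedily by vitamin C-per-dollar is optimal for one linear limit, giving 418.6 mg.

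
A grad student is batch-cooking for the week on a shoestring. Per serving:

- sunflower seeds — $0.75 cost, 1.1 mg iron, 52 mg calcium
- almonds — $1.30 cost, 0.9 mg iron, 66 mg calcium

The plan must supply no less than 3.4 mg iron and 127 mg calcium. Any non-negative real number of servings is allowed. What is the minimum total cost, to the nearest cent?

Two binding constraints pin down two serving amounts, so the optimal mix uses at most two foods. The candidates are each food alone (scaled to the tighter of iron/calcium) and each pair with both constraints tight.
sunflower seeds only: max(3.4/1.1, 127/52) = 3.091 servings → $2.32.
almonds only: max(3.4/0.9, 127/66) = 3.778 servings → $4.91.
sunflower seeds + almonds with both targets exact would need a negative amount; discard.
Cheapest feasible corner: $2.32.

$2.32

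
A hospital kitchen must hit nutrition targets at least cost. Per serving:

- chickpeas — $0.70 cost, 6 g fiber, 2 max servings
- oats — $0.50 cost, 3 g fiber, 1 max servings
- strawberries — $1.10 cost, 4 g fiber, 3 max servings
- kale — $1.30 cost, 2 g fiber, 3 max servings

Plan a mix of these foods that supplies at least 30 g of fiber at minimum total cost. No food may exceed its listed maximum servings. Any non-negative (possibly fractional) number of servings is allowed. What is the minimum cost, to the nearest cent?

$7.15

Cost per g of fiber: chickpeas $0.1167, oats $0.1667, strawberries $0.2750, kale $0.6500.
Take 2 servings of chickpeas: +12.0 g fiber for $1.40 (total $1.40, still need 18.0 g).
Take 1 serving of oats: +3.0 g fiber for $0.50 (total $1.90, still need 15.0 g).
Take 3 servings of strawberries: +12.0 g fiber for $3.30 (total $5.20, still need 3.0 g).
Take 1.5 servings of kale: +3.0 g fiber for $1.95 (total $7.15, still need 0.0 g).
Filling from the cheapest source first is optimal under one linear minimum: $7.15.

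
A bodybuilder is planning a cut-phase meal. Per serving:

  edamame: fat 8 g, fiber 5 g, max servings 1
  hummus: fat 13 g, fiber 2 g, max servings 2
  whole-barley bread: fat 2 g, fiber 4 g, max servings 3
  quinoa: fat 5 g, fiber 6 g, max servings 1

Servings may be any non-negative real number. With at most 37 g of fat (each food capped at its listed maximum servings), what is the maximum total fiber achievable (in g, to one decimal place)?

Fiber per g fat: whole-barley bread 2, quinoa 1.2, edamame 0.625, hummus 0.1538.
Take 3 servings of whole-barley bread: uses 6 g fat, +12.0 g fiber (running total 12.0 g).
Take 1 serving of quinoa: uses 5 g fat, +6.0 g fiber (running total 18.0 g).
Take 1 serving of edamame: uses 8 g fat, +5.0 g fiber (running total 23.0 g).
Take 1.385 servings of hummus: uses 18 g fat, +2.8 g fiber (running total 25.8 g).
Filling greedily by fiber-per-g fat is optimal for one linear limit, giving 25.8 g.

25.8 g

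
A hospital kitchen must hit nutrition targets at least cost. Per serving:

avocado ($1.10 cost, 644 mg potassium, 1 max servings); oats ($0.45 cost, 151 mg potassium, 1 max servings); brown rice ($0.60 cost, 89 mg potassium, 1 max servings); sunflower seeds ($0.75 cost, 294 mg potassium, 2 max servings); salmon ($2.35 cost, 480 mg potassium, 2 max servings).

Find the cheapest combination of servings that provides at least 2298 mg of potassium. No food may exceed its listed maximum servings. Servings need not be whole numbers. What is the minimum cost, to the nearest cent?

Cost per mg of potassium: avocado $0.0017, sunflower seeds $0.0026, oats $0.0030, salmon $0.0049, brown rice $0.0067.
Take 1 serving of avocado: +644.0 mg potassium for $1.10 (total $1.10, still need 1654.0 mg).
Take 2 servings of sunflower seeds: +588.0 mg potassium for $1.50 (total $2.60, still need 1066.0 mg).
Take 1 serving of oats: +151.0 mg potassium for $0.45 (total $3.05, still need 915.0 mg).
Take 1.906 servings of salmon: +915.0 mg potassium for $4.48 (total $7.53, still need 0.0 mg).
Greedy by cheapest-per-mg is optimal for a single linear constraint, so the minimum cost is $7.53.

$7.53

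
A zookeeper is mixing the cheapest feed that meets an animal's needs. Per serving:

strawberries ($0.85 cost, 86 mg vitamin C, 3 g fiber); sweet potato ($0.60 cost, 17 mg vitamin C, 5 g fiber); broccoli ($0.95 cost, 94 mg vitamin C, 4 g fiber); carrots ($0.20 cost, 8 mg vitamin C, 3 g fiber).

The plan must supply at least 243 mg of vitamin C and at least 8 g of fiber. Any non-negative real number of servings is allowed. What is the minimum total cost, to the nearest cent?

Two binding constraints pin down two serving amounts, so the optimal mix uses at most two foods. The candidates are each food alone (scaled to the tighter of vitamin C/fiber) and each pair with both constraints tight.
strawberries only: max(243/86, 8/3) = 2.826 servings → $2.40.
sweet potato only: max(243/17, 8/5) = 14.29 servings → $8.58.
broccoli only: max(243/94, 8/4) = 2.585 servings → $2.46.
carrots only: max(243/8, 8/3) = 30.38 servings → $6.08.
strawberries + sweet potato with both targets exact would need a negative amount; discard.
strawberries + broccoli: intersection lies outside the first quadrant.
strawberries + carrots: the both-tight solution has a negative serving — not a feasible corner.
sweet potato + broccoli: intersection lies outside the first quadrant.
sweet potato + carrots: intersection lies outside the first quadrant.
broccoli + carrots with both targets exact would need a negative amount; discard.
Cheapest feasible corner: $2.40.

$2.40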